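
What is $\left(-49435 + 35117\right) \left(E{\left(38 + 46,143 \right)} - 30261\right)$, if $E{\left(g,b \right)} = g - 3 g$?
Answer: $435682422$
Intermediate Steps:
$E{\left(g,b \right)} = - 2 g$
$\left(-49435 + 35117\right) \left(E{\left(38 + 46,143 \right)} - 30261\right) = \left(-49435 + 35117\right) \left(- 2 \left(38 + 46\right) - 30261\right) = - 14318 \left(\left(-2\right) 84 - 30261\right) = - 14318 \left(-168 - 30261\right) = \left(-14318\right) \left(-30429\right) = 435682422$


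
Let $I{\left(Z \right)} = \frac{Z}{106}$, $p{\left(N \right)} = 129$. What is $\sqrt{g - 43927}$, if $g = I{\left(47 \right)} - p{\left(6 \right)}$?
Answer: $\frac{i \sqrt{495008234}}{106} \approx 209.89 i$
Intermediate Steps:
$I{\left(Z \right)} = \frac{Z}{106}$ ($I{\left(Z \right)} = Z \frac{1}{106} = \frac{Z}{106}$)
$g = - \frac{13627}{106}$ ($g = \frac{1}{106} \cdot 47 - 129 = \frac{47}{106} - 129 = - \frac{13627}{106} \approx -128.56$)
$\sqrt{g - 43927} = \sqrt{- \frac{13627}{106} - 43927} = \sqrt{- \frac{4669889}{106}} = \frac{i \sqrt{495008234}}{106}$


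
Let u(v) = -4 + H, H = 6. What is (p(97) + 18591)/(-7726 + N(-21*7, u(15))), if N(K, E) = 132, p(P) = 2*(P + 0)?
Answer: -18785/7594 ≈ -2.4737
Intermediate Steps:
p(P) = 2*P
u(v) = 2 (u(v) = -4 + 6 = 2)
(p(97) + 18591)/(-7726 + N(-21*7, u(15))) = (2*97 + 18591)/(-7726 + 132) = (194 + 18591)/(-7594) = 18785*(-1/7594) = -18785/7594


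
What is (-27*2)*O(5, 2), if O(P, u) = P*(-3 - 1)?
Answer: 1080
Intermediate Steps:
O(P, u) = -4*P (O(P, u) = P*(-4) = -4*P)
(-27*2)*O(5, 2) = (-27*2)*(-4*5) = -54*(-20) = 1080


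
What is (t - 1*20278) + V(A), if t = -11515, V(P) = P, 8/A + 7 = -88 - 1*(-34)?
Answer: -1939381/61 ≈ -31793.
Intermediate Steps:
A = -8/61 (A = 8/(-7 + (-88 - 1*(-34))) = 8/(-7 + (-88 + 34)) = 8/(-7 - 54) = 8/(-61) = 8*(-1/61) = -8/61 ≈ -0.13115)
(t - 1*20278) + V(A) = (-11515 - 1*20278) - 8/61 = (-11515 - 20278) - 8/61 = -31793 - 8/61 = -1939381/61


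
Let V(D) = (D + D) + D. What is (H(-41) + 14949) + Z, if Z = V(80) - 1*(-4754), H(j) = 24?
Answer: 19967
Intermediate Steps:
V(D) = 3*D (V(D) = 2*D + D = 3*D)
Z = 4994 (Z = 3*80 - 1*(-4754) = 240 + 4754 = 4994)
(H(-41) + 14949) + Z = (24 + 14949) + 4994 = 14973 + 4994 = 19967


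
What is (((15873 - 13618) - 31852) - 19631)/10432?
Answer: -12307/2608 ≈ -4.7189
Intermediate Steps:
(((15873 - 13618) - 31852) - 19631)/10432 = ((2255 - 31852) - 19631)*(1/10432) = (-29597 - 19631)*(1/10432) = -49228*1/10432 = -12307/2608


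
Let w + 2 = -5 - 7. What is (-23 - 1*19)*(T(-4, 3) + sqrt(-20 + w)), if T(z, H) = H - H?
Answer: -42*I*sqrt(34) ≈ -244.9*I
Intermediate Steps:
w = -14 (w = -2 + (-5 - 7) = -2 - 12 = -14)
T(z, H) = 0
(-23 - 1*19)*(T(-4, 3) + sqrt(-20 + w)) = (-23 - 1*19)*(0 + sqrt(-20 - 14)) = (-23 - 19)*(0 + sqrt(-34)) = -42*(0 + I*sqrt(34)) = -42*I*sqrt(34)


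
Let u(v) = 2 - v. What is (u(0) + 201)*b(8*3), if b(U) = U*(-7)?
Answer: -34104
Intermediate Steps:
b(U) = -7*U
(u(0) + 201)*b(8*3) = ((2 - 1*0) + 201)*(-56*3) = ((2 + 0) + 201)*(-7*24) = (2 + 201)*(-168) = 203*(-168) = -34104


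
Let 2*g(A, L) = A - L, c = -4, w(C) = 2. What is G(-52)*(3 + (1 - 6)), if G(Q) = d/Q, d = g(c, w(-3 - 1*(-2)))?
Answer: -3/26 ≈ -0.11538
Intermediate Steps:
g(A, L) = A/2 - L/2 (g(A, L) = (A - L)/2 = A/2 - L/2)
d = -3 (d = (½)*(-4) - ½*2 = -2 - 1 = -3)
G(Q) = -3/Q
G(-52)*(3 + (1 - 6)) = (-3/(-52))*(3 + (1 - 6)) = (-3*(-1/52))*(3 - 5) = (3/52)*(-2) = -3/26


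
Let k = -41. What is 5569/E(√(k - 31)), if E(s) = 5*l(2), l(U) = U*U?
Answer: 5569/20 ≈ 278.45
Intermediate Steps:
l(U) = U²
E(s) = 20 (E(s) = 5*2² = 5*4 = 20)
5569/E(√(k - 31)) = 5569/20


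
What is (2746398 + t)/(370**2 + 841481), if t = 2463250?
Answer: 5209648/978381 ≈ 5.3248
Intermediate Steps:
(2746398 + t)/(370**2 + 841481) = (2746398 + 2463250)/(370**2 + 841481) = 5209648/(136900 + 841481) = 5209648/978381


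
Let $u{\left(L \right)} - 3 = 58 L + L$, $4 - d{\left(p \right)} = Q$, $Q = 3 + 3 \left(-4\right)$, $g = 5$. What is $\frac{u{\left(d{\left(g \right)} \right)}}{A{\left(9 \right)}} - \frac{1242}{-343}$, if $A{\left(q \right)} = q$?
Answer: $\frac{275288}{3087} \approx 89.177$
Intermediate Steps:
$Q = -9$ ($Q = 3 - 12 = -9$)
$d{\left(p \right)} = 13$ ($d{\left(p \right)} = 4 - -9 = 4 + 9 = 13$)
$u{\left(L \right)} = 3 + 59 L$ ($u{\left(L \right)} = 3 + \left(58 L + L\right) = 3 + 59 L$)
$\frac{u{\left(d{\left(g \right)} \right)}}{A{\left(9 \right)}} - \frac{1242}{-343} = \frac{3 + 59 \cdot 13}{9} - \frac{1242}{-343} = \left(3 + 767\right) \frac{1}{9} - - \frac{1242}{343} = 770 \cdot \frac{1}{9} + \frac{1242}{343} = \frac{770}{9} + \frac{1242}{343} = \frac{275288}{3087}$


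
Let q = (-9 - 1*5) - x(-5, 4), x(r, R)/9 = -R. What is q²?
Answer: 484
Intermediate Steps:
x(r, R) = -9*R (x(r, R) = 9*(-R) = -9*R)
q = 22 (q = (-9 - 1*5) - (-9)*4 = (-9 - 5) - 1*(-36) = -14 + 36 = 22)
q² = 22² = 484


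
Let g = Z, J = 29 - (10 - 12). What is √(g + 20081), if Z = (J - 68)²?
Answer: 5*√858 ≈ 146.46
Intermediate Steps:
J = 31 (J = 29 - 1*(-2) = 29 + 2 = 31)
Z = 1369 (Z = (31 - 68)² = (-37)² = 1369)
g = 1369
√(g + 20081) = √(1369 + 20081) = √21450 = 5*√858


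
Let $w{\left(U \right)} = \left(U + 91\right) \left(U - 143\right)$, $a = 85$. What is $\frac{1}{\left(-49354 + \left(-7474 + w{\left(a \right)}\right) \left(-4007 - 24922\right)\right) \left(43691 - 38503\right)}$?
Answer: $\frac{1}{2653523086112} \approx 3.7686 \cdot 10^{-13}$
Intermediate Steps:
$w{\left(U \right)} = \left(-143 + U\right) \left(91 + U\right)$ ($w{\left(U \right)} = \left(91 + U\right) \left(-143 + U\right) = \left(-143 + U\right) \left(91 + U\right)$)
$\frac{1}{\left(-49354 + \left(-7474 + w{\left(a \right)}\right) \left(-4007 - 24922\right)\right) \left(43691 - 38503\right)} = \frac{1}{\left(-49354 + \left(-7474 - \left(17433 - 7225\right)\right) \left(-4007 - 24922\right)\right) \left(43691 - 38503\right)} = \frac{1}{\left(-49354 + \left(-7474 - 10208\right) \left(-28929\right)\right) 5188} = \frac{1}{\left(-49354 - -511522578\right) 5188} = \frac{1}{\left(-49354 + 511522578\right) 5188} = \frac{1}{511473224 \cdot 5188} = \frac{1}{2653523086112}$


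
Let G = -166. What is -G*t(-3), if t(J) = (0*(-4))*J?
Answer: 0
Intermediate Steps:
t(J) = 0 (t(J) = 0*J = 0)
-G*t(-3) = -(-166)*0 = -1*0 = 0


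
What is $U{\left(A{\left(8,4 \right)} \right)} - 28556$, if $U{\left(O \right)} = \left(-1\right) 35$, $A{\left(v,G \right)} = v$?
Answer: $-28591$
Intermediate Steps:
$U{\left(O \right)} = -35$
$U{\left(A{\left(8,4 \right)} \right)} - 28556 = -35 - 28556 = -28591$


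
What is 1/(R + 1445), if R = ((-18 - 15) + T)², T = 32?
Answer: 1/1446 ≈ 0.00069156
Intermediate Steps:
R = 1 (R = ((-18 - 15) + 32)² = (-33 + 32)² = (-1)² = 1)
1/(R + 1445) = 1/(1 + 1445) = 1/1446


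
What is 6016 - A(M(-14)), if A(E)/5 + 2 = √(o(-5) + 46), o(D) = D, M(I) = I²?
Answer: 6026 - 5*√41 ≈ 5994.0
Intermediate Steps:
A(E) = -10 + 5*√41 (A(E) = -10 + 5*√(-5 + 46) = -10 + 5*√41)
6016 - A(M(-14)) = 6016 - (-10 + 5*√41) = 6016 + (10 - 5*√41) = 6026 - 5*√41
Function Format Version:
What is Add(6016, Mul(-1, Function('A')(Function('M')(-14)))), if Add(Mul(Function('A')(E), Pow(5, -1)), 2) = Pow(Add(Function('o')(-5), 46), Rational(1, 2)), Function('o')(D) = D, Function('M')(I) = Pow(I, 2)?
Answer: Add(6026, Mul(-5, Pow(41, Rational(1, 2)))) ≈ 5994.0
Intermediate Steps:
Function('A')(E) = Add(-10, Mul(5, Pow(41, Rational(1, 2)))) (Function('A')(E) = Add(-10, Mul(5, Pow(Add(-5, 46), Rational(1, 2)))) = Add(-10, Mul(5, Pow(41, Rational(1, 2)))))
Add(6016, Mul(-1, Function('A')(Function('M')(-14)))) = Add(6016, Mul(-1, Add(-10, Mul(5, Pow(41, Rational(1, 2)))))) = Add(6016, Add(10, Mul(-5, Pow(41, Rational(1, 2))))) = Add(6026, Mul(-5, Pow(41, Rational(1, 2))))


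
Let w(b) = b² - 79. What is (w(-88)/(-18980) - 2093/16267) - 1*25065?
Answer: -21202532903/845884 ≈ -25066.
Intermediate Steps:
w(b) = -79 + b²
(w(-88)/(-18980) - 2093/16267) - 1*25065 = ((-79 + (-88)²)/(-18980) - 2093/16267) - 1*25065 = ((-79 + 7744)*(-1/18980) - 2093*1/16267) - 25065 = (7665*(-1/18980) - 2093/16267) - 25065 = (-21/52 - 2093/16267) - 25065 = -450443/845884 - 25065 = -21202532903/845884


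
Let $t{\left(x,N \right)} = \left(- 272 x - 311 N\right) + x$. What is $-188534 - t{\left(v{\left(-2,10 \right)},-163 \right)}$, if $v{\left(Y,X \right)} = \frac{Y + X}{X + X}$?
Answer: $- \frac{1195593}{5} \approx -2.3912 \cdot 10^{5}$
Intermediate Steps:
$v{\left(Y,X \right)} = \frac{X + Y}{2 X}$
$t{\left(x,N \right)} = - 311 N - 271 x$ ($t{\left(x,N \right)} = \left(- 311 N - 272 x\right) + x = - 311 N - 271 x$)
$-188534 - t{\left(v{\left(-2,10 \right)},-163 \right)} = -188534 - \left(\left(-311\right) \left(-163\right) - 271 \frac{10 - 2}{2 \cdot 10}\right) = -188534 - \left(50693 - 271 \cdot \frac{1}{2} \cdot \frac{1}{10} \cdot 8\right) = -188534 - \left(50693 - \frac{542}{5}\right) = -188534 - \frac{252923}{5} = - \frac{1195593}{5}$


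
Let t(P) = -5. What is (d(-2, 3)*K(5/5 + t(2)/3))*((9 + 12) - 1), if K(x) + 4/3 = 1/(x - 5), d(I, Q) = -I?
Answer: -3080/51 ≈ -60.392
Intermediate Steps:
K(x) = -4/3 + 1/(-5 + x) (K(x) = -4/3 + 1/(x - 5) = -4/3 + 1/(-5 + x))
(d(-2, 3)*K(5/5 + t(2)/3))*((9 + 12) - 1) = ((-1*(-2))*((23 - 4*(5/5 - 5/3))/(3*(-5 + (5/5 - 5/3)))))*((9 + 12) - 1) = (2*((23 - 4*(5*(⅕) - 5*⅓))/(3*(-5 + (5*(⅕) - 5*⅓)))))*(21 - 1) = (2*((23 - 4*(1 - 5/3))/(3*(-5 + (1 - 5/3)))))*20 = (2*((23 - 4*(-⅔))/(3*(-5 - ⅔))))*20 = (2*((23 + 8/3)/(3*(-17/3))))*20 = (2*((⅓)*(-3/17)*(77/3)))*20 = (2*(-77/51))*20 = -154/51*20 = -3080/51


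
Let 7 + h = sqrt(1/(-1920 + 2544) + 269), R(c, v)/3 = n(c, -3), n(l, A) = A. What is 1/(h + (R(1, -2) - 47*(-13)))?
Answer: 371280/220743743 - 4*sqrt(6546423)/220743743 ≈ 0.0016356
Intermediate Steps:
R(c, v) = -9 (R(c, v) = 3*(-3) = -9)
h = -7 + sqrt(6546423)/156 (h = -7 + sqrt(1/(-1920 + 2544) + 269) = -7 + sqrt(1/624 + 269) = -7 + sqrt(167857/624) = -7 + sqrt(6546423)/156 ≈ 9.4013)
1/(h + (R(1, -2) - 47*(-13))) = 1/((-7 + sqrt(6546423)/156) + (-9 - 47*(-13))) = 1/((-7 + sqrt(6546423)/156) + (-9 + 611)) = 1/((-7 + sqrt(6546423)/156) + 602) = 1/(595 + sqrt(6546423)/156)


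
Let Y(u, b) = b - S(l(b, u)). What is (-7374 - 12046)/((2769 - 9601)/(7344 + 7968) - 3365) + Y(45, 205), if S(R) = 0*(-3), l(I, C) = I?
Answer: 169708750/805183 ≈ 210.77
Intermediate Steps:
S(R) = 0
Y(u, b) = b (Y(u, b) = b - 1*0 = b + 0 = b)
(-7374 - 12046)/((2769 - 9601)/(7344 + 7968) - 3365) + Y(45, 205) = (-7374 - 12046)/((2769 - 9601)/(7344 + 7968) - 3365) + 205 = -19420/(-6832/15312 - 3365) + 205 = -19420/(-6832*1/15312 - 3365) + 205 = -19420/(-427/957 - 3365) + 205 = -19420/(-3220732/957) + 205 = -19420*(-957/3220732) + 205 = 4646235/805183 + 205 = 169708750/805183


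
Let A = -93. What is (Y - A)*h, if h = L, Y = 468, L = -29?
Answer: -16269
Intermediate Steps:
h = -29
(Y - A)*h = (468 - 1*(-93))*(-29) = (468 + 93)*(-29) = 561*(-29) = -16269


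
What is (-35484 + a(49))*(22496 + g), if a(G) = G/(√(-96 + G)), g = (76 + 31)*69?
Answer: -1060226436 - 1464071*I*√47/47 ≈ -1.0602e+9 - 2.1356e+5*I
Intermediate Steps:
g = 7383 (g = 107*69 = 7383)
a(G) = G/√(-96 + G)
(-35484 + a(49))*(22496 + g) = (-35484 + 49/√(-96 + 49))*(22496 + 7383) = (-35484 + 49/√(-47))*29879 = (-35484 + 49*(-I*√47/47))*29879 = (-35484 - 49*I*√47/47)*29879 = -1060226436 - 1464071*I*√47/47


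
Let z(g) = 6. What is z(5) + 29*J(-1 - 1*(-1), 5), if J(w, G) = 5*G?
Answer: 731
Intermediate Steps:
z(5) + 29*J(-1 - 1*(-1), 5) = 6 + 29*(5*5) = 6 + 29*25 = 6 + 725 = 731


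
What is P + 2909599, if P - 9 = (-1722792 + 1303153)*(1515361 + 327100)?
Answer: -773165581971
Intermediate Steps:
P = -773168491570 (P = 9 + (-1722792 + 1303153)*(1515361 + 327100) = 9 - 419639*1842461 = 9 - 773168491579 = -773168491570)
P + 2909599 = -773168491570 + 2909599 = -773165581971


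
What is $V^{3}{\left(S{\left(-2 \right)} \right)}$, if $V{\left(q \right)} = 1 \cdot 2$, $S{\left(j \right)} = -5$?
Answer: $8$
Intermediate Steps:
$V{\left(q \right)} = 2$
$V^{3}{\left(S{\left(-2 \right)} \right)} = 2^{3} = 8$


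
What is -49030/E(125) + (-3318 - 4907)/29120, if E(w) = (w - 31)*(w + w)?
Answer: -2315773/977600 ≈ -2.3688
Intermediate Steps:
E(w) = 2*w*(-31 + w) (E(w) = (-31 + w)*(2*w) = 2*w*(-31 + w))
-49030/E(125) + (-3318 - 4907)/29120 = -49030*1/(250*(-31 + 125)) + (-3318 - 4907)/29120 = -49030/(2*125*94) - 8225*1/29120 = -49030/23500 - 235/832 = -49030*1/23500 - 235/832 = -4903/2350 - 235/832 = -2315773/977600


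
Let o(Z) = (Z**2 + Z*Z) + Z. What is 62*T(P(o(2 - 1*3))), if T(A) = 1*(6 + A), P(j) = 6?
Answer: 744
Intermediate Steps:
o(Z) = Z + 2*Z**2 (o(Z) = (Z**2 + Z**2) + Z = 2*Z**2 + Z = Z + 2*Z**2)
T(A) = 6 + A
62*T(P(o(2 - 1*3))) = 62*(6 + 6) = 62*12 = 744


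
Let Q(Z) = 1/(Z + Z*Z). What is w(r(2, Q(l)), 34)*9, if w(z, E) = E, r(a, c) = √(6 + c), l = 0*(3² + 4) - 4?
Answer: 306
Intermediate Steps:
l = -4 (l = 0*(9 + 4) - 4 = 0*13 - 4 = 0 - 4 = -4)
Q(Z) = 1/(Z + Z²)
w(r(2, Q(l)), 34)*9 = 34*9 = 306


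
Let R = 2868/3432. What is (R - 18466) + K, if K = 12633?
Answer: -1667999/286 ≈ -5832.2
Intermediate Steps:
R = 239/286 (R = 2868*(1/3432) = 239/286 ≈ 0.83566)
(R - 18466) + K = (239/286 - 18466) + 12633 = -5281037/286 + 12633 = -1667999/286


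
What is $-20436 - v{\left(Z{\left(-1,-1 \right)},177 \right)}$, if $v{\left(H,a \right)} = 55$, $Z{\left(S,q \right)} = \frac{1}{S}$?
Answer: $-20491$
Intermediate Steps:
$-20436 - v{\left(Z{\left(-1,-1 \right)},177 \right)} = -20436 - 55 = -20491$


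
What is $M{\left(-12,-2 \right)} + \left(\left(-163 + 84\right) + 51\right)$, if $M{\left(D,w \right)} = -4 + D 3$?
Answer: $-68$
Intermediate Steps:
$M{\left(D,w \right)} = -4 + 3 D$
$M{\left(-12,-2 \right)} + \left(\left(-163 + 84\right) + 51\right) = \left(-4 + 3 \left(-12\right)\right) + \left(\left(-163 + 84\right) + 51\right) = \left(-4 - 36\right) + \left(-79 + 51\right) = -40 - 28 = -68$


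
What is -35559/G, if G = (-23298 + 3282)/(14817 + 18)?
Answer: 58613085/2224 ≈ 26355.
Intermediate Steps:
G = -6672/4945 (G = -20016/14835 = -20016*1/14835 = -6672/4945 ≈ -1.3492)
-35559/G = -35559/(-6672/4945) = -35559*(-4945/6672) = 58613085/2224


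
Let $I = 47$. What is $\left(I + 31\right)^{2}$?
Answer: $6084$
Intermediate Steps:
$\left(I + 31\right)^{2} = \left(47 + 31\right)^{2} = 78^{2} = 6084$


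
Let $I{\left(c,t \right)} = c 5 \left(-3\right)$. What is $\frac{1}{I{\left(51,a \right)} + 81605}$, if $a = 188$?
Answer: $\frac{1}{80840} \approx 1.237 \cdot 10^{-5}$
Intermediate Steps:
$I{\left(c,t \right)} = - 15 c$ ($I{\left(c,t \right)} = 5 c \left(-3\right) = - 15 c$)
$\frac{1}{I{\left(51,a \right)} + 81605} = \frac{1}{\left(-15\right) 51 + 81605} = \frac{1}{-765 + 81605} = \frac{1}{80840}$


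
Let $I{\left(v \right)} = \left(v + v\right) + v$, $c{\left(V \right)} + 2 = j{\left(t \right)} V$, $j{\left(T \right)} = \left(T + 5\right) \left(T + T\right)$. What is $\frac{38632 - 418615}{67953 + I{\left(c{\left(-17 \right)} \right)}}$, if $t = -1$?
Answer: $- \frac{126661}{22785} \approx -5.559$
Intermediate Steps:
$j{\left(T \right)} = 2 T \left(5 + T\right)$ ($j{\left(T \right)} = \left(5 + T\right) 2 T = 2 T \left(5 + T\right)$)
$c{\left(V \right)} = -2 - 8 V$ ($c{\left(V \right)} = -2 + 2 \left(-1\right) \left(5 - 1\right) V = -2 + 2 \left(-1\right) 4 V = -2 - 8 V$)
$I{\left(v \right)} = 3 v$ ($I{\left(v \right)} = 2 v + v = 3 v$)
$\frac{38632 - 418615}{67953 + I{\left(c{\left(-17 \right)} \right)}} = \frac{38632 - 418615}{67953 + 3 \left(-2 - -136\right)} = - \frac{379983}{67953 + 3 \left(-2 + 136\right)} = - \frac{379983}{67953 + 3 \cdot 134} = - \frac{379983}{67953 + 402} = - \frac{379983}{68355} = \left(-379983\right) \frac{1}{68355} = - \frac{126661}{22785}$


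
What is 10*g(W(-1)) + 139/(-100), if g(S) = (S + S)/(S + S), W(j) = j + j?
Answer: 861/100 ≈ 8.6100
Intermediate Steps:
W(j) = 2*j
g(S) = 1 (g(S) = (2*S)/((2*S)) = (2*S)*(1/(2*S)) = 1)
10*g(W(-1)) + 139/(-100) = 10*1 + 139/(-100) = 10 + 139*(-1/100) = 10 - 139/100 = 861/100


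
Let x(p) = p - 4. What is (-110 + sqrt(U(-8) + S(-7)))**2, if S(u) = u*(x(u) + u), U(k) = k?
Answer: (110 - sqrt(118))**2 ≈ 9828.2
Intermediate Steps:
x(p) = -4 + p
S(u) = u*(-4 + 2*u) (S(u) = u*((-4 + u) + u) = u*(-4 + 2*u))
(-110 + sqrt(U(-8) + S(-7)))**2 = (-110 + sqrt(-8 + 2*(-7)*(-2 - 7)))**2 = (-110 + sqrt(-8 + 2*(-7)*(-9)))**2 = (-110 + sqrt(-8 + 126))**2 = (-110 + sqrt(118))**2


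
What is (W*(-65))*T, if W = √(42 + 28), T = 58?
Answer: -3770*√70 ≈ -31542.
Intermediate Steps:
W = √70 ≈ 8.3666
(W*(-65))*T = (√70*(-65))*58 = -65*√70*58 = -3770*√70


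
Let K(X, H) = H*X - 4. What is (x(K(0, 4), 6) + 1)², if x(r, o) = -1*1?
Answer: 0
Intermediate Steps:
K(X, H) = -4 + H*X
x(r, o) = -1
(x(K(0, 4), 6) + 1)² = (-1 + 1)² = 0² = 0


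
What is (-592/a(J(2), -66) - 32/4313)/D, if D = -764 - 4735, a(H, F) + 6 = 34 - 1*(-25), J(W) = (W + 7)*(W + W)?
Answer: 283888/139667879 ≈ 0.0020326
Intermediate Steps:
J(W) = 2*W*(7 + W) (J(W) = (7 + W)*(2*W) = 2*W*(7 + W))
a(H, F) = 53 (a(H, F) = -6 + (34 - 1*(-25)) = -6 + (34 + 25) = -6 + 59 = 53)
D = -5499
(-592/a(J(2), -66) - 32/4313)/D = (-592/53 - 32/4313)/(-5499) = (-592*1/53 - 32*1/4313)*(-1/5499) = (-592/53 - 32/4313)*(-1/5499) = -2554992/228589*(-1/5499) = 283888/139667879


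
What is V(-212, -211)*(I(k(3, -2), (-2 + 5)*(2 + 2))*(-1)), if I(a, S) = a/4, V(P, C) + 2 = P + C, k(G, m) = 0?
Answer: 0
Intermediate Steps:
V(P, C) = -2 + C + P (V(P, C) = -2 + (P + C) = -2 + (C + P) = -2 + C + P)
I(a, S) = a/4 (I(a, S) = a*(¼) = a/4)
V(-212, -211)*(I(k(3, -2), (-2 + 5)*(2 + 2))*(-1)) = (-2 - 211 - 212)*(((¼)*0)*(-1)) = -0*(-1) = -425*0 = 0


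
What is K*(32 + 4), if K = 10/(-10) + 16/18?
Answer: -4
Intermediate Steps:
K = -1/9 (K = 10*(-1/10) + 16*(1/18) = -1 + 8/9 = -1/9 ≈ -0.11111)
K*(32 + 4) = -(32 + 4)/9 = -1/9*36 = -4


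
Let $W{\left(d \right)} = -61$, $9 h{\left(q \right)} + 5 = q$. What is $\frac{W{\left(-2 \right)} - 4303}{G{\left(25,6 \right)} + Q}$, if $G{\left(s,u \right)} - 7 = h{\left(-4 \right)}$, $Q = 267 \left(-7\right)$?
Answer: $\frac{4364}{1863} \approx 2.3425$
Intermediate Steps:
$h{\left(q \right)} = - \frac{5}{9} + \frac{q}{9}$
$Q = -1869$
$G{\left(s,u \right)} = 6$ ($G{\left(s,u \right)} = 7 + \left(- \frac{5}{9} + \frac{1}{9} \left(-4\right)\right) = 7 - 1 = 6$)
$\frac{W{\left(-2 \right)} - 4303}{G{\left(25,6 \right)} + Q} = \frac{-61 - 4303}{6 - 1869} = - \frac{4364}{-1863} = \left(-4364\right) \left(- \frac{1}{1863}\right) = \frac{4364}{1863}$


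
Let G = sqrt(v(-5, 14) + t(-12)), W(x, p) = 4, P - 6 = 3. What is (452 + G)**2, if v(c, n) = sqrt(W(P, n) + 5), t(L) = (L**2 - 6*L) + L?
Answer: 204511 + 2712*sqrt(23) ≈ 2.1752e+5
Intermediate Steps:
P = 9 (P = 6 + 3 = 9)
t(L) = L**2 - 5*L
v(c, n) = 3 (v(c, n) = sqrt(4 + 5) = sqrt(9) = 3)
G = 3*sqrt(23) (G = sqrt(3 - 12*(-5 - 12)) = sqrt(3 - 12*(-17)) = sqrt(3 + 204) = sqrt(207) = 3*sqrt(23) ≈ 14.387)
(452 + G)**2 = (452 + 3*sqrt(23))**2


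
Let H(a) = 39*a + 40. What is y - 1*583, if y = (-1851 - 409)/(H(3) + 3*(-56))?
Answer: -4153/11 ≈ -377.55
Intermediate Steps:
H(a) = 40 + 39*a
y = 2260/11 (y = (-1851 - 409)/((40 + 39*3) + 3*(-56)) = -2260/((40 + 117) - 168) = -2260/(157 - 168) = -2260/(-11) = -2260*(-1/11) = 2260/11 ≈ 205.45)
y - 1*583 = 2260/11 - 1*583 = 2260/11 - 583 = -4153/11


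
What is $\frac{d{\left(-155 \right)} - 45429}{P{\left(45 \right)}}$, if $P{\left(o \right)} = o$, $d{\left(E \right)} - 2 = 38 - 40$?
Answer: $- \frac{15143}{15} \approx -1009.5$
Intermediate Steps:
$d{\left(E \right)} = 0$ ($d{\left(E \right)} = 2 + \left(38 - 40\right) = 2 - 2 = 0$)
$\frac{d{\left(-155 \right)} - 45429}{P{\left(45 \right)}} = \frac{0 - 45429}{45} = \left(-45429\right) \frac{1}{45} = - \frac{15143}{15}$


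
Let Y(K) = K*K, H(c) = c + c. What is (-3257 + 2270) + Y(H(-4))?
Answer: -923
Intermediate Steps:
H(c) = 2*c
Y(K) = K**2
(-3257 + 2270) + Y(H(-4)) = (-3257 + 2270) + (2*(-4))**2 = -987 + (-8)**2 = -987 + 64 = -923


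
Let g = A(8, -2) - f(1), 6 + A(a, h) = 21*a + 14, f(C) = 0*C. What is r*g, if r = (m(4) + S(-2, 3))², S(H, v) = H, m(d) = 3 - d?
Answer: 1584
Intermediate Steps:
f(C) = 0
A(a, h) = 8 + 21*a (A(a, h) = -6 + (21*a + 14) = -6 + (14 + 21*a) = 8 + 21*a)
g = 176 (g = (8 + 21*8) - 1*0 = (8 + 168) + 0 = 176 + 0 = 176)
r = 9 (r = ((3 - 1*4) - 2)² = ((3 - 4) - 2)² = (-1 - 2)² = (-3)² = 9)
r*g = 9*176 = 1584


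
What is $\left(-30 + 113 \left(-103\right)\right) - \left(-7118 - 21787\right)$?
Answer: $17236$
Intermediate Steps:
$\left(-30 + 113 \left(-103\right)\right) - \left(-7118 - 21787\right) = \left(-30 - 11639\right) - -28905 = -11669 + 28905 = 17236$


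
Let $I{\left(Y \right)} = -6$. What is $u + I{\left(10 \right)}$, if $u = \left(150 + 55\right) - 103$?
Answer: $96$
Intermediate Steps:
$u = 102$ ($u = 205 - 103 = 102$)
$u + I{\left(10 \right)} = 102 - 6 = 96$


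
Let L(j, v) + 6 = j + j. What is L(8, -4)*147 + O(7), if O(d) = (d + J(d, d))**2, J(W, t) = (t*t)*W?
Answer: 123970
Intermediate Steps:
J(W, t) = W*t**2 (J(W, t) = t**2*W = W*t**2)
O(d) = (d + d**3)**2 (O(d) = (d + d*d**2)**2 = (d + d**3)**2)
L(j, v) = -6 + 2*j (L(j, v) = -6 + (j + j) = -6 + 2*j)
L(8, -4)*147 + O(7) = (-6 + 2*8)*147 + 7**2*(1 + 7**2)**2 = (-6 + 16)*147 + 49*(1 + 49)**2 = 10*147 + 49*50**2 = 1470 + 49*2500 = 1470 + 122500 = 123970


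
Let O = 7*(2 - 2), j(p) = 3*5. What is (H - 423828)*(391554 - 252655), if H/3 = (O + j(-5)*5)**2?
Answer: -56525364747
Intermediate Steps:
j(p) = 15
O = 0 (O = 7*0 = 0)
H = 16875 (H = 3*(0 + 15*5)**2 = 3*(0 + 75)**2 = 3*75**2 = 3*5625 = 16875)
(H - 423828)*(391554 - 252655) = (16875 - 423828)*(391554 - 252655) = -406953*138899 = -56525364747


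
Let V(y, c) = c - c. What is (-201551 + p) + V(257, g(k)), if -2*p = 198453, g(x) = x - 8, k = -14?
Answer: -601555/2 ≈ -3.0078e+5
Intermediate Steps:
g(x) = -8 + x
p = -198453/2 (p = -½*198453 = -198453/2 ≈ -99227.)
V(y, c) = 0
(-201551 + p) + V(257, g(k)) = (-201551 - 198453/2) + 0 = -601555/2 + 0 = -601555/2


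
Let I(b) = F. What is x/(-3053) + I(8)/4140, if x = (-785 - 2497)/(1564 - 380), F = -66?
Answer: -9374423/623544720 ≈ -0.015034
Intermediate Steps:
x = -1641/592 (x = -3282/1184 = -3282*1/1184 = -1641/592 ≈ -2.7720)
I(b) = -66
x/(-3053) + I(8)/4140 = -1641/592/(-3053) - 66/4140 = -1641/592*(-1/3053) - 66*1/4140 = 1641/1807376 - 11/690 = -9374423/623544720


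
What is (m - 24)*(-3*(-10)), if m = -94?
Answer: -3540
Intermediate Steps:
(m - 24)*(-3*(-10)) = (-94 - 24)*(-3*(-10)) = -118*30 = -3540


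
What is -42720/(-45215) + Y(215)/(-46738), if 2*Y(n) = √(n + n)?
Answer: 8544/9043 - √430/93476 ≈ 0.94460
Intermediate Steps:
Y(n) = √2*√n/2 (Y(n) = √(n + n)/2 = √(2*n)/2 = (√2*√n)/2 = √2*√n/2)
-42720/(-45215) + Y(215)/(-46738) = -42720/(-45215) + (√2*√215/2)/(-46738) = -42720*(-1/45215) + (√430/2)*(-1/46738) = 8544/9043 - √430/93476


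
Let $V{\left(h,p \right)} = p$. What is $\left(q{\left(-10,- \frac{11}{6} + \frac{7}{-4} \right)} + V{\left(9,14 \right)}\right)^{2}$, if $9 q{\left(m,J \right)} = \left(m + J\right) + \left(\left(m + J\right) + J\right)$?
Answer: $\frac{16129}{144} \approx 112.01$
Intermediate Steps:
$q{\left(m,J \right)} = \frac{J}{3} + \frac{2 m}{9}$ ($q{\left(m,J \right)} = \frac{\left(m + J\right) + \left(\left(m + J\right) + J\right)}{9} = \frac{\left(J + m\right) + \left(\left(J + m\right) + J\right)}{9} = \frac{\left(J + m\right) + \left(m + 2 J\right)}{9} = \frac{2 m + 3 J}{9} = \frac{J}{3} + \frac{2 m}{9}$)
$\left(q{\left(-10,- \frac{11}{6} + \frac{7}{-4} \right)} + V{\left(9,14 \right)}\right)^{2} = \left(\left(\frac{- \frac{11}{6} + \frac{7}{-4}}{3} + \frac{2}{9} \left(-10\right)\right) + 14\right)^{2} = \left(\left(\frac{\left(-11\right) \frac{1}{6} + 7 \left(- \frac{1}{4}\right)}{3} - \frac{20}{9}\right) + 14\right)^{2} = \left(\left(\frac{- \frac{11}{6} - \frac{7}{4}}{3} - \frac{20}{9}\right) + 14\right)^{2} = \left(\left(\frac{1}{3} \left(- \frac{43}{12}\right) - \frac{20}{9}\right) + 14\right)^{2} = \left(\left(- \frac{43}{36} - \frac{20}{9}\right) + 14\right)^{2} = \left(- \frac{41}{12} + 14\right)^{2} = \left(\frac{127}{12}\right)^{2} = \frac{16129}{144}$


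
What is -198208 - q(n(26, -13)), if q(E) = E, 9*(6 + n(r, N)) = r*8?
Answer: -1784026/9 ≈ -1.9823e+5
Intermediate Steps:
n(r, N) = -6 + 8*r/9 (n(r, N) = -6 + (r*8)/9 = -6 + (8*r)/9 = -6 + 8*r/9)
-198208 - q(n(26, -13)) = -198208 - (-6 + (8/9)*26) = -198208 - (-6 + 208/9) = -198208 - 1*154/9 = -198208 - 154/9 = -1784026/9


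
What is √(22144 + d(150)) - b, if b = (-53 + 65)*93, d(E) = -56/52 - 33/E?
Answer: -1116 + √374211682/130 ≈ -967.20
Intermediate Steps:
d(E) = -14/13 - 33/E (d(E) = -56*1/52 - 33/E = -14/13 - 33/E)
b = 1116 (b = 12*93 = 1116)
√(22144 + d(150)) - b = √(22144 + (-14/13 - 33/150)) - 1*1116 = √(22144 + (-14/13 - 33*1/150)) - 1116 = √(22144 + (-14/13 - 11/50)) - 1116 = √(22144 - 843/650) - 1116 = √(14392757/650) - 1116 = √374211682/130 - 1116 = -1116 + √374211682/130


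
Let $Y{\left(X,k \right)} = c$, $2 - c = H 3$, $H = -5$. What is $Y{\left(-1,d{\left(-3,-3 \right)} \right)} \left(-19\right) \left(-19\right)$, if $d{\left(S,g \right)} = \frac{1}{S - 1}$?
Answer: $6137$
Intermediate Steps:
$d{\left(S,g \right)} = \frac{1}{-1 + S}$
$c = 17$ ($c = 2 - \left(-5\right) 3 = 2 - -15 = 2 + 15 = 17$)
$Y{\left(X,k \right)} = 17$
$Y{\left(-1,d{\left(-3,-3 \right)} \right)} \left(-19\right) \left(-19\right) = 17 \left(-19\right) \left(-19\right) = \left(-323\right) \left(-19\right) = 6137$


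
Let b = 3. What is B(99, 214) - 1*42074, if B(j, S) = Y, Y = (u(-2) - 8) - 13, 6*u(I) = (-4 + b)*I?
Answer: -126284/3 ≈ -42095.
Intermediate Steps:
u(I) = -I/6 (u(I) = ((-4 + 3)*I)/6 = (-I)/6 = -I/6)
Y = -62/3 (Y = (-1/6*(-2) - 8) - 13 = (1/3 - 8) - 13 = -23/3 - 13 = -62/3 ≈ -20.667)
B(j, S) = -62/3
B(99, 214) - 1*42074 = -62/3 - 1*42074 = -62/3 - 42074 = -126284/3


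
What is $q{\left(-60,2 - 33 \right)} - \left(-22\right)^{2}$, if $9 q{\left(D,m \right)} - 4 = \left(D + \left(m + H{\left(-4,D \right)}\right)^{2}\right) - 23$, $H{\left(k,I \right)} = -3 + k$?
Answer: $- \frac{997}{3} \approx -332.33$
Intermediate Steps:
$q{\left(D,m \right)} = - \frac{19}{9} + \frac{D}{9} + \frac{\left(-7 + m\right)^{2}}{9}$ ($q{\left(D,m \right)} = \frac{4}{9} + \frac{\left(D + \left(m - 7\right)^{2}\right) - 23}{9} = \frac{4}{9} + \frac{\left(D + \left(-7 + m\right)^{2}\right) - 23}{9} = \frac{4}{9} + \frac{-23 + D + \left(-7 + m\right)^{2}}{9} = \frac{4}{9} + \left(- \frac{23}{9} + \frac{D}{9} + \frac{\left(-7 + m\right)^{2}}{9}\right) = - \frac{19}{9} + \frac{D}{9} + \frac{\left(-7 + m\right)^{2}}{9}$)
$q{\left(-60,2 - 33 \right)} - \left(-22\right)^{2} = \left(- \frac{19}{9} + \frac{1}{9} \left(-60\right) + \frac{\left(-7 + \left(2 - 33\right)\right)^{2}}{9}\right) - \left(-22\right)^{2} = \left(- \frac{19}{9} - \frac{20}{3} + \frac{\left(-7 + \left(2 - 33\right)\right)^{2}}{9}\right) - 484 = \left(- \frac{19}{9} - \frac{20}{3} + \frac{\left(-7 - 31\right)^{2}}{9}\right) - 484 = \left(- \frac{19}{9} - \frac{20}{3} + \frac{\left(-38\right)^{2}}{9}\right) - 484 = \left(- \frac{19}{9} - \frac{20}{3} + \frac{1}{9} \cdot 1444\right) - 484 = \left(- \frac{19}{9} - \frac{20}{3} + \frac{1444}{9}\right) - 484 = \frac{455}{3} - 484 = - \frac{997}{3}$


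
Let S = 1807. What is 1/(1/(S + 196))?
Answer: 2003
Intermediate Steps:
1/(1/(S + 196)) = 1/(1/(1807 + 196)) = 1/(1/2003) = 2003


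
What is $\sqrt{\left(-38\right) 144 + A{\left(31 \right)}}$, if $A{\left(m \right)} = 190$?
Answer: $i \sqrt{5282} \approx 72.677 i$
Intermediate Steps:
$\sqrt{\left(-38\right) 144 + A{\left(31 \right)}} = \sqrt{\left(-38\right) 144 + 190} = \sqrt{-5472 + 190} = \sqrt{-5282} = i \sqrt{5282}$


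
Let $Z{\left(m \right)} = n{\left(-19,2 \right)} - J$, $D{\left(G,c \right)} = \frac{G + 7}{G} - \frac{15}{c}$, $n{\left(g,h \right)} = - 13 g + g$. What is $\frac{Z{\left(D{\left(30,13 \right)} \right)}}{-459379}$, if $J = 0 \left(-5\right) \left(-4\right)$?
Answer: $- \frac{228}{459379} \approx -0.00049632$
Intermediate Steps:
$n{\left(g,h \right)} = - 12 g$
$J = 0$ ($J = 0 \left(-4\right) = 0$)
$D{\left(G,c \right)} = - \frac{15}{c} + \frac{7 + G}{G}$ ($D{\left(G,c \right)} = \frac{7 + G}{G} - \frac{15}{c} = - \frac{15}{c} + \frac{7 + G}{G}$)
$Z{\left(m \right)} = 228$ ($Z{\left(m \right)} = \left(-12\right) \left(-19\right) - 0 = 228 + 0 = 228$)
$\frac{Z{\left(D{\left(30,13 \right)} \right)}}{-459379} = \frac{228}{-459379} = 228 \left(- \frac{1}{459379}\right) = - \frac{228}{459379}$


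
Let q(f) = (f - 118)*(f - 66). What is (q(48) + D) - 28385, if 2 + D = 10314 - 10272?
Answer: -27085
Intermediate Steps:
D = 40 (D = -2 + (10314 - 10272) = -2 + 42 = 40)
q(f) = (-118 + f)*(-66 + f)
(q(48) + D) - 28385 = ((7788 + 48² - 184*48) + 40) - 28385 = ((7788 + 2304 - 8832) + 40) - 28385 = (1260 + 40) - 28385 = 1300 - 28385 = -27085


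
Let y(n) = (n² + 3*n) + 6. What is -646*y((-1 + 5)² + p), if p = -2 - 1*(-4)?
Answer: -248064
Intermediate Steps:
p = 2 (p = -2 + 4 = 2)
y(n) = 6 + n² + 3*n
-646*y((-1 + 5)² + p) = -646*(6 + ((-1 + 5)² + 2)² + 3*((-1 + 5)² + 2)) = -646*(6 + (4² + 2)² + 3*(4² + 2)) = -646*(6 + (16 + 2)² + 3*(16 + 2)) = -646*(6 + 18² + 3*18) = -646*(6 + 324 + 54) = -646*384 = -248064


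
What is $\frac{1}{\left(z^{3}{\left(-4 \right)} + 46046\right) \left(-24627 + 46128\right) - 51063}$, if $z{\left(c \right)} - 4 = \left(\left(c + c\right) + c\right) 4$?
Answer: $- \frac{1}{841557201} \approx -1.1883 \cdot 10^{-9}$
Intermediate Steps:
$z{\left(c \right)} = 4 + 12 c$ ($z{\left(c \right)} = 4 + \left(\left(c + c\right) + c\right) 4 = 4 + \left(2 c + c\right) 4 = 4 + 3 c 4 = 4 + 12 c$)
$\frac{1}{\left(z^{3}{\left(-4 \right)} + 46046\right) \left(-24627 + 46128\right) - 51063} = \frac{1}{\left(\left(4 + 12 \left(-4\right)\right)^{3} + 46046\right) \left(-24627 + 46128\right) - 51063} = \frac{1}{\left(\left(4 - 48\right)^{3} + 46046\right) 21501 - 51063} = \frac{1}{\left(\left(-44\right)^{3} + 46046\right) 21501 - 51063} = \frac{1}{\left(-85184 + 46046\right) 21501 - 51063} = \frac{1}{\left(-39138\right) 21501 - 51063} = \frac{1}{-841506138 - 51063} = \frac{1}{-841557201} = - \frac{1}{841557201}$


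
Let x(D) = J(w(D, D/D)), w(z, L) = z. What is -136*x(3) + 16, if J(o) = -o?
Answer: 424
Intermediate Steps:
x(D) = -D
-136*x(3) + 16 = -(-136)*3 + 16 = -136*(-3) + 16 = 408 + 16 = 424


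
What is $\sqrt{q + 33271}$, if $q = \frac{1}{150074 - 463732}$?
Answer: $\frac{\sqrt{3273245594899586}}{313658} \approx 182.4$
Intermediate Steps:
$q = - \frac{1}{313658}$ ($q = \frac{1}{-313658} = - \frac{1}{313658} \approx -3.1882 \cdot 10^{-6}$)
$\sqrt{q + 33271} = \sqrt{- \frac{1}{313658} + 33271} = \sqrt{\frac{10435715317}{313658}} = \frac{\sqrt{3273245594899586}}{313658}$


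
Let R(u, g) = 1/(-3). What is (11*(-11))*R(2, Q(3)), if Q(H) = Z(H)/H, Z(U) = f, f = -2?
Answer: 121/3 ≈ 40.333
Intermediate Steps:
Z(U) = -2
Q(H) = -2/H
R(u, g) = -⅓
(11*(-11))*R(2, Q(3)) = (11*(-11))*(-⅓) = -121*(-⅓) = 121/3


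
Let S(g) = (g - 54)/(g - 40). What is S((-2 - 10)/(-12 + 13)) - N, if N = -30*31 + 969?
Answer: -981/26 ≈ -37.731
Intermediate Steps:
S(g) = (-54 + g)/(-40 + g)
N = 39 (N = -930 + 969 = 39)
S((-2 - 10)/(-12 + 13)) - N = (-54 + (-2 - 10)/(-12 + 13))/(-40 + (-2 - 10)/(-12 + 13)) - 1*39 = (-54 - 12/1)/(-40 - 12/1) - 39 = (-54 - 12*1)/(-40 - 12*1) - 39 = (-54 - 12)/(-40 - 12) - 39 = -66/(-52) - 39 = -1/52*(-66) - 39 = 33/26 - 39 = -981/26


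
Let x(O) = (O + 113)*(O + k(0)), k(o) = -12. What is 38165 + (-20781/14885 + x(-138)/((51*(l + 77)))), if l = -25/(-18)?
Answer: 13626515920328/357046495 ≈ 38165.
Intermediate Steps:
l = 25/18 (l = -25*(-1/18) = 25/18 ≈ 1.3889)
x(O) = (-12 + O)*(113 + O) (x(O) = (O + 113)*(O - 12) = (113 + O)*(-12 + O) = (-12 + O)*(113 + O))
38165 + (-20781/14885 + x(-138)/((51*(l + 77)))) = 38165 + (-20781/14885 + (-1356 + (-138)² + 101*(-138))/((51*(25/18 + 77)))) = 38165 + (-20781*1/14885 + (-1356 + 19044 - 13938)/((51*(1411/18)))) = 38165 + (-20781/14885 + 3750/(23987/6)) = 38165 + (-20781/14885 + 3750*(6/23987)) = 38165 + (-20781/14885 + 22500/23987) = 38165 - 163561347/357046495 = 13626515920328/357046495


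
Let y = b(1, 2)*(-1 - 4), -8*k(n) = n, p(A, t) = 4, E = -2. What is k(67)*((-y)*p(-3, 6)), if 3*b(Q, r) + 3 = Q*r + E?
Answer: 335/2 ≈ 167.50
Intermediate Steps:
k(n) = -n/8
b(Q, r) = -5/3 + Q*r/3 (b(Q, r) = -1 + (Q*r - 2)/3 = -1 + (-2 + Q*r)/3 = -1 + (-2/3 + Q*r/3) = -5/3 + Q*r/3)
y = 5 (y = (-5/3 + (1/3)*1*2)*(-1 - 4) = (-5/3 + 2/3)*(-5) = -1*(-5) = 5)
k(67)*((-y)*p(-3, 6)) = (-1/8*67)*(-1*5*4) = -(-335)*4/8 = -67/8*(-20) = 335/2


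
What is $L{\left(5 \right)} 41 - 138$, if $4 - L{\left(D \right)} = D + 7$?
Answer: $-466$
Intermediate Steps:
$L{\left(D \right)} = -3 - D$ ($L{\left(D \right)} = 4 - \left(D + 7\right) = 4 - \left(7 + D\right) = -3 - D$)
$L{\left(5 \right)} 41 - 138 = \left(-3 - 5\right) 41 - 138 = \left(-8\right) 41 - 138 = -328 - 138 = -466$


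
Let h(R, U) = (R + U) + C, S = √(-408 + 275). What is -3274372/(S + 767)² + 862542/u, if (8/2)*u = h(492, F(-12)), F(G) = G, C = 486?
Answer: 2*(-84419748619*I + 220523238*√133)/(161*(-294078*I + 767*√133)) ≈ 3566.0 + 0.1673*I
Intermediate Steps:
S = I*√133 (S = √(-133) = I*√133 ≈ 11.533*I)
h(R, U) = 486 + R + U (h(R, U) = (R + U) + 486 = 486 + R + U)
u = 483/2 (u = (486 + 492 - 12)/4 = (¼)*966 = 483/2 ≈ 241.50)
-3274372/(S + 767)² + 862542/u = -3274372/(I*√133 + 767)² + 862542/(483/2) = -3274372/(767 + I*√133)² + 862542*(2/483) = -3274372/(767 + I*√133)² + 575028/161 = 575028/161 - 3274372/(767 + I*√133)²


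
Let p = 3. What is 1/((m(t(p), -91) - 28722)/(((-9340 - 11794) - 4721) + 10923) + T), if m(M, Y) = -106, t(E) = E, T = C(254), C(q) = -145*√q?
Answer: -26903731/74419268670301 - 2020616905*√254/74419268670301 ≈ -0.00043309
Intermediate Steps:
T = -145*√254 ≈ -2310.9
1/((m(t(p), -91) - 28722)/(((-9340 - 11794) - 4721) + 10923) + T) = 1/((-106 - 28722)/(((-9340 - 11794) - 4721) + 10923) - 145*√254) = 1/(-28828/((-21134 - 4721) + 10923) - 145*√254) = 1/(-28828/(-25855 + 10923) - 145*√254) = 1/(-28828/(-14932) - 145*√254) = 1/(-28828*(-1/14932) - 145*√254) = 1/(7207/3733 - 145*√254)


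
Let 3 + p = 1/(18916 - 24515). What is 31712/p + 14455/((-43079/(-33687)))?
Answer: 265399534639/361820521 ≈ 733.51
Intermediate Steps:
p = -16798/5599 (p = -3 + 1/(18916 - 24515) = -3 + 1/(-5599) = -3 - 1/5599 = -16798/5599 ≈ -3.0002)
31712/p + 14455/((-43079/(-33687))) = 31712/(-16798/5599) + 14455/((-43079/(-33687))) = 31712*(-5599/16798) + 14455/((-43079*(-1/33687))) = -88777744/8399 + 14455/(43079/33687) = -88777744/8399 + 14455*(33687/43079) = -88777744/8399 + 486945585/43079 = 265399534639/361820521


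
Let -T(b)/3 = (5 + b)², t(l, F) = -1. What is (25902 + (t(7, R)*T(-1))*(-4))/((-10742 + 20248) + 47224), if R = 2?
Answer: 857/1891 ≈ 0.45320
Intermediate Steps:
T(b) = -3*(5 + b)²
(25902 + (t(7, R)*T(-1))*(-4))/((-10742 + 20248) + 47224) = (25902 - (-3)*(5 - 1)²*(-4))/((-10742 + 20248) + 47224) = (25902 - (-3)*4²*(-4))/(9506 + 47224) = (25902 - (-3)*16*(-4))/56730 = (25902 - 1*(-48)*(-4))*(1/56730) = (25902 + 48*(-4))*(1/56730) = (25902 - 192)*(1/56730) = 25710*(1/56730) = 857/1891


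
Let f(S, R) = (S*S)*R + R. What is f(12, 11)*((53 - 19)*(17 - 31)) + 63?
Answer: -759157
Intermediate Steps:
f(S, R) = R + R*S**2 (f(S, R) = S**2*R + R = R*S**2 + R = R + R*S**2)
f(12, 11)*((53 - 19)*(17 - 31)) + 63 = (11*(1 + 12**2))*((53 - 19)*(17 - 31)) + 63 = (11*(1 + 144))*(34*(-14)) + 63 = (11*145)*(-476) + 63 = 1595*(-476) + 63 = -759220 + 63 = -759157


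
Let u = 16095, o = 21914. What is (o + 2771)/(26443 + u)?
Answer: 24685/42538 ≈ 0.58031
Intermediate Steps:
(o + 2771)/(26443 + u) = (21914 + 2771)/(26443 + 16095) = 24685/42538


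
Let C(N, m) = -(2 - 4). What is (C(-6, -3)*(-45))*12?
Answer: -1080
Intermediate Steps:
C(N, m) = 2 (C(N, m) = -1*(-2) = 2)
(C(-6, -3)*(-45))*12 = (2*(-45))*12 = -90*12 = -1080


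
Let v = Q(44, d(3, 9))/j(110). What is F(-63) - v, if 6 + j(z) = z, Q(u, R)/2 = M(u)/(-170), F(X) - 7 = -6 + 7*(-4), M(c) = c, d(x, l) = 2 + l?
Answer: -59659/2210 ≈ -26.995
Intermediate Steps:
F(X) = -27 (F(X) = 7 + (-6 + 7*(-4)) = 7 + (-6 - 28) = 7 - 34 = -27)
Q(u, R) = -u/85 (Q(u, R) = 2*(u/(-170)) = 2*(u*(-1/170)) = 2*(-u/170) = -u/85)
j(z) = -6 + z
v = -11/2210 (v = (-1/85*44)/(-6 + 110) = -44/85/104 = -44/85*1/104 = -11/2210 ≈ -0.0049774)
F(-63) - v = -27 - 1*(-11/2210) = -27 + 11/2210 = -59659/2210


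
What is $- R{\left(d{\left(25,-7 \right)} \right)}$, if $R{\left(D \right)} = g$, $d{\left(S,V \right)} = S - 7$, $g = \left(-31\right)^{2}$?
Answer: $-961$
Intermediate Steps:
$g = 961$
$d{\left(S,V \right)} = -7 + S$ ($d{\left(S,V \right)} = S - 7 = -7 + S$)
$R{\left(D \right)} = 961$
$- R{\left(d{\left(25,-7 \right)} \right)} = \left(-1\right) 961 = -961$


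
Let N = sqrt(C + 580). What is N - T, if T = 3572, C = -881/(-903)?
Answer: -3572 + sqrt(473732763)/903 ≈ -3547.9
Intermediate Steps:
C = 881/903 (C = -881*(-1/903) = 881/903 ≈ 0.97564)
N = sqrt(473732763)/903 (N = sqrt(881/903 + 580) = sqrt(524621/903) = sqrt(473732763)/903 ≈ 24.103)
N - T = sqrt(473732763)/903 - 1*3572 = sqrt(473732763)/903 - 3572 = -3572 + sqrt(473732763)/903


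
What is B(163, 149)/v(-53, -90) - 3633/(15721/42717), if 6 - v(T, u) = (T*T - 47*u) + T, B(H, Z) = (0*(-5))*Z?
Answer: -155190861/15721 ≈ -9871.6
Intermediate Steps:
B(H, Z) = 0 (B(H, Z) = 0*Z = 0)
v(T, u) = 6 - T - T² + 47*u (v(T, u) = 6 - ((T*T - 47*u) + T) = 6 - ((T² - 47*u) + T) = 6 - (T + T² - 47*u) = 6 + (-T - T² + 47*u) = 6 - T - T² + 47*u)
B(163, 149)/v(-53, -90) - 3633/(15721/42717) = 0/(6 - 1*(-53) - 1*(-53)² + 47*(-90)) - 3633/(15721/42717) = 0/(6 + 53 - 1*2809 - 4230) - 3633/(15721*(1/42717)) = 0/(6 + 53 - 2809 - 4230) - 3633/15721/42717 = 0/(-6980) - 3633*42717/15721 = 0*(-1/6980) - 155190861/15721 = 0 - 155190861/15721 = -155190861/15721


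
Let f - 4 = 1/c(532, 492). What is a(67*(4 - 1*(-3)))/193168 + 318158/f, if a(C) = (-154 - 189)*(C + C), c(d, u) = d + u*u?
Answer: 7454569654374317/93723664840 ≈ 79538.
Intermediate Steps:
c(d, u) = d + u²
a(C) = -686*C
f = 970385/242596 (f = 4 + 1/(532 + 492²) = 4 + 1/(532 + 242064) = 4 + 1/242596 = 970385/242596 ≈ 4.0000)
a(67*(4 - 1*(-3)))/193168 + 318158/f = -45962*(4 - 1*(-3))/193168 + 318158/(970385/242596) = -45962*(4 + 3)*(1/193168) + 318158*(242596/970385) = -45962*7*(1/193168) + 77183858168/970385 = -686*469*(1/193168) + 77183858168/970385 = -321734*1/193168 + 77183858168/970385 = -160867/96584 + 77183858168/970385 = 7454569654374317/93723664840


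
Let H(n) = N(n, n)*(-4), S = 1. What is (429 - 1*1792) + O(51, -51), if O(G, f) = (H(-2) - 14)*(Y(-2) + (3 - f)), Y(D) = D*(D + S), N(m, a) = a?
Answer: -1699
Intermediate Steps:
H(n) = -4*n (H(n) = n*(-4) = -4*n)
Y(D) = D*(1 + D) (Y(D) = D*(D + 1) = D*(1 + D))
O(G, f) = -30 + 6*f (O(G, f) = (-4*(-2) - 14)*(-2*(1 - 2) + (3 - f)) = (8 - 14)*(-2*(-1) + (3 - f)) = -6*(2 + (3 - f)) = -6*(5 - f) = -30 + 6*f)
(429 - 1*1792) + O(51, -51) = (429 - 1*1792) + (-30 + 6*(-51)) = (429 - 1792) + (-30 - 306) = -1363 - 336 = -1699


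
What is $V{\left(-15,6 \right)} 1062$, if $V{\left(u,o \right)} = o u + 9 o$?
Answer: $-38232$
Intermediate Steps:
$V{\left(u,o \right)} = 9 o + o u$
$V{\left(-15,6 \right)} 1062 = 6 \left(9 - 15\right) 1062 = 6 \left(-6\right) 1062 = \left(-36\right) 1062 = -38232$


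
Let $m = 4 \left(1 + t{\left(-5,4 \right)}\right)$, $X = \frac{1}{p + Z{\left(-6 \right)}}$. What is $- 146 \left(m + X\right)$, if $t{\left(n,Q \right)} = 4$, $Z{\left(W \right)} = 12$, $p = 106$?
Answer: $- \frac{172353}{59} \approx -2921.2$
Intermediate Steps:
$X = \frac{1}{118}$ ($X = \frac{1}{106 + 12} = \frac{1}{118} \approx 0.0084746$)
$m = 20$ ($m = 4 \left(1 + 4\right) = 4 \cdot 5 = 20$)
$- 146 \left(m + X\right) = - 146 \left(20 + \frac{1}{118}\right) = \left(-146\right) \frac{2361}{118} = - \frac{172353}{59}$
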